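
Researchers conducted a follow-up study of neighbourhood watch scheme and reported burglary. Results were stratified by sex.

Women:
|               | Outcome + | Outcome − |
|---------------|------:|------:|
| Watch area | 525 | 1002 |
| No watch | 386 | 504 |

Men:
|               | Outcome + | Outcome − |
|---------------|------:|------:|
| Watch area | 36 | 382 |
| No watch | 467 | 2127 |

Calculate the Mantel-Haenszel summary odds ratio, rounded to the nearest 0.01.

OR_MH = Σ(aᵢdᵢ/nᵢ) / Σ(bᵢcᵢ/nᵢ), where nᵢ is the stratum total.
Stratum 1 (Women): n = 2417; a·d/n = 525·504/2417 = 109.4746; b·c/n = 1002·386/2417 = 160.0215
Stratum 2 (Men): n = 3012; a·d/n = 36·2127/3012 = 25.4223; b·c/n = 382·467/3012 = 59.2278
OR_MH = (109.4746 + 25.4223) / (160.0215 + 59.2278) = 134.8969 / 219.2493 = 0.61527

0.62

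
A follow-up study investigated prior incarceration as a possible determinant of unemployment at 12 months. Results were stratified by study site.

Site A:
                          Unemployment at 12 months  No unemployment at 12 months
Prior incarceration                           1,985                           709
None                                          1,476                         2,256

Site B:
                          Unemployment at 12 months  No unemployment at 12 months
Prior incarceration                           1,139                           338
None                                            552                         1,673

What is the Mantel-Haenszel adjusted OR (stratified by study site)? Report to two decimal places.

5.68

OR_MH = Σ(aᵢdᵢ/nᵢ) / Σ(bᵢcᵢ/nᵢ), where nᵢ is the stratum total.
Stratum 1 (Site A): n = 6426; a·d/n = 1985·2256/6426 = 696.8814; b·c/n = 709·1476/6426 = 162.8515
Stratum 2 (Site B): n = 3702; a·d/n = 1139·1673/3702 = 514.7345; b·c/n = 338·552/3702 = 50.3987
OR_MH = (696.8814 + 514.7345) / (162.8515 + 50.3987) = 1211.6159 / 213.2502 = 5.68166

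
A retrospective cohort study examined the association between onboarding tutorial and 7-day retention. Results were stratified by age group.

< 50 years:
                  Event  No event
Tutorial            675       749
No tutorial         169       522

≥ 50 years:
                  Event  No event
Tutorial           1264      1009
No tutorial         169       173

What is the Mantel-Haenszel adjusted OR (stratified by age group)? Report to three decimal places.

2.001

OR_MH = Σ(aᵢdᵢ/nᵢ) / Σ(bᵢcᵢ/nᵢ), where nᵢ is the stratum total.
Stratum 1 (< 50 years): n = 2115; a·d/n = 675·522/2115 = 166.5957; b·c/n = 749·169/2115 = 59.8492
Stratum 2 (≥ 50 years): n = 2615; a·d/n = 1264·173/2615 = 83.6222; b·c/n = 1009·169/2615 = 65.2088
OR_MH = (166.5957 + 83.6222) / (59.8492 + 65.2088) = 250.2179 / 125.0580 = 2.00082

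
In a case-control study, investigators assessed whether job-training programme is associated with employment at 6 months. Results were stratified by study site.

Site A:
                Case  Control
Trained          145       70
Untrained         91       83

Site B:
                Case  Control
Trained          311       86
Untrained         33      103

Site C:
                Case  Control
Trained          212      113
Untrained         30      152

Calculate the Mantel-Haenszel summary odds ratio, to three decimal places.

5.446

OR_MH = Σ(aᵢdᵢ/nᵢ) / Σ(bᵢcᵢ/nᵢ), where nᵢ is the stratum total.
Stratum 1 (Site A): n = 389; a·d/n = 145·83/389 = 30.9383; b·c/n = 70·91/389 = 16.3753
Stratum 2 (Site B): n = 533; a·d/n = 311·103/533 = 60.0994; b·c/n = 86·33/533 = 5.3246
Stratum 3 (Site C): n = 507; a·d/n = 212·152/507 = 63.5582; b·c/n = 113·30/507 = 6.6864
OR_MH = (30.9383 + 60.0994 + 63.5582) / (16.3753 + 5.3246 + 6.6864) = 154.5959 / 28.3863 = 5.44615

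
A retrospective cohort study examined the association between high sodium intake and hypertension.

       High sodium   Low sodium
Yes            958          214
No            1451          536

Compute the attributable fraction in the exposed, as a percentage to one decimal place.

28.2

Reading the table with exposure as columns: a = 958 (High sodium, case), b = 1451 (High sodium, non-case), c = 214 (Low sodium, case), d = 536.
Risk in exposed = 958/2409 = 0.39768; risk in unexposed = 214/750 = 0.28533.
RR = 0.39768/0.28533 = 1.39372
AR% = (RR − 1)/RR × 100 = (1.39372 − 1)/1.39372 × 100 = 28.2497%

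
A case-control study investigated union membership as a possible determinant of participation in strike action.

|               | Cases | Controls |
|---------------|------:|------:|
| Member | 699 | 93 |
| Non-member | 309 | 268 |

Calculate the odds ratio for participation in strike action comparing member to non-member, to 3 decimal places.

Cells: a = 699, b = 93, c = 309, d = 268.
OR = (a·d)/(b·c) = (699 × 268) / (93 × 309) = 187332 / 28737 = 6.51884
The odds of participation in strike action are about 6.52 times as high in the member group.

6.519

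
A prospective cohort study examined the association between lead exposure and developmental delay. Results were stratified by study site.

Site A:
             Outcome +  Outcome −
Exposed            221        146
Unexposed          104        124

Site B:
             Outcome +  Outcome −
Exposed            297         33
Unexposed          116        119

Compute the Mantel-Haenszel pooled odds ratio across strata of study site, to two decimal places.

3.36

OR_MH = Σ(aᵢdᵢ/nᵢ) / Σ(bᵢcᵢ/nᵢ), where nᵢ is the stratum total.
Stratum 1 (Site A): n = 595; a·d/n = 221·124/595 = 46.0571; b·c/n = 146·104/595 = 25.5193
Stratum 2 (Site B): n = 565; a·d/n = 297·119/565 = 62.5540; b·c/n = 33·116/565 = 6.7752
OR_MH = (46.0571 + 62.5540) / (25.5193 + 6.7752) = 108.6111 / 32.2945 = 3.36314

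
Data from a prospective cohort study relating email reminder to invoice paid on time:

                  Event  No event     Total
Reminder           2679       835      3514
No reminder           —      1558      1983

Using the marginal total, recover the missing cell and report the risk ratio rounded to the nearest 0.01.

3.56

The missing cell is in the unexposed row: 1983 − 1558 = 425.
So a = 2679, b = 835, c = 425, d = 1558.
RR = [a/(a+b)] / [c/(c+d)] = (2679/3514) / (425/1983) = 0.76238/0.21432 = 3.55717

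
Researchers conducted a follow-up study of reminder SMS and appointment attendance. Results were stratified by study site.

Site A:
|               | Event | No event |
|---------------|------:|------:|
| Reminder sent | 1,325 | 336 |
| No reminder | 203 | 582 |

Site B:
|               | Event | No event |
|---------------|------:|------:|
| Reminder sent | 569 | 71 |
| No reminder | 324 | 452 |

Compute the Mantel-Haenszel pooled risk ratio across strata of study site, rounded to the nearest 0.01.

2.59

RR_MH = Σ(aᵢ·n₀ᵢ/nᵢ) / Σ(cᵢ·n₁ᵢ/nᵢ), with n₁ᵢ = aᵢ+bᵢ (exposed), n₀ᵢ = cᵢ+dᵢ (unexposed), nᵢ = n₁ᵢ+n₀ᵢ.
Stratum 1 (Site A): n₁ = 1661, n₀ = 785, n = 2446; a·n₀/n = 1325·785/2446 = 425.2351; c·n₁/n = 203·1661/2446 = 137.8508
Stratum 2 (Site B): n₁ = 640, n₀ = 776, n = 1416; a·n₀/n = 569·776/1416 = 311.8249; c·n₁/n = 324·640/1416 = 146.4407
RR_MH = (425.2351 + 311.8249) / (137.8508 + 146.4407) = 737.0599 / 284.2915 = 2.59262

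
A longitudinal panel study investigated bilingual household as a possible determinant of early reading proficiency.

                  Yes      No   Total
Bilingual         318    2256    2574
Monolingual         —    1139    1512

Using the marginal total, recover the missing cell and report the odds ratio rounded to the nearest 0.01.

The missing cell is in the unexposed row: 1512 − 1139 = 373.
So a = 318, b = 2256, c = 373, d = 1139.
OR = (a·d)/(b·c) = (318 × 1139) / (2256 × 373) = 362202 / 841488 = 0.43043

0.43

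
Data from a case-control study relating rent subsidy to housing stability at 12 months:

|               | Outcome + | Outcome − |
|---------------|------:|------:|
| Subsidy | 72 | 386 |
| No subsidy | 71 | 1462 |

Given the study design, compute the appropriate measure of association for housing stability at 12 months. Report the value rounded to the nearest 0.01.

Cells: a = 72, b = 386, c = 71, d = 1462.
This is a case-control study: participants were sampled on outcome status, so risks in the source population cannot be estimated directly — relative risk is not valid here. The odds ratio is the appropriate measure.
OR = (a·d)/(b·c) = (72 × 1462) / (386 × 71) = 105264 / 27406 = 3.84091

3.84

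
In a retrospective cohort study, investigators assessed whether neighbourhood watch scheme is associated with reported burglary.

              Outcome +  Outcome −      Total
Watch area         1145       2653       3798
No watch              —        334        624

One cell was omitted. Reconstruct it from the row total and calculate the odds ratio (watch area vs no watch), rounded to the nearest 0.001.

The missing cell is in the unexposed row: 624 − 334 = 290.
So a = 1145, b = 2653, c = 290, d = 334.
OR = (a·d)/(b·c) = (1145 × 334) / (2653 × 290) = 382430 / 769370 = 0.49707

0.497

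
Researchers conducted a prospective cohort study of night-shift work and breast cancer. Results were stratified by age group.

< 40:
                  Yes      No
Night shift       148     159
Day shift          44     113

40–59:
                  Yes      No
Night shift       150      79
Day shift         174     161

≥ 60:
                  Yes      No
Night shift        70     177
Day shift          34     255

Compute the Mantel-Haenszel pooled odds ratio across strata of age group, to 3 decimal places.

2.213

OR_MH = Σ(aᵢdᵢ/nᵢ) / Σ(bᵢcᵢ/nᵢ), where nᵢ is the stratum total.
Stratum 1 (< 40): n = 464; a·d/n = 148·113/464 = 36.0431; b·c/n = 159·44/464 = 15.0776
Stratum 2 (40–59): n = 564; a·d/n = 150·161/564 = 42.8191; b·c/n = 79·174/564 = 24.3723
Stratum 3 (≥ 60): n = 536; a·d/n = 70·255/536 = 33.3022; b·c/n = 177·34/536 = 11.2276
OR_MH = (36.0431 + 42.8191 + 33.3022) / (15.0776 + 24.3723 + 11.2276) = 112.1645 / 50.6775 = 2.21330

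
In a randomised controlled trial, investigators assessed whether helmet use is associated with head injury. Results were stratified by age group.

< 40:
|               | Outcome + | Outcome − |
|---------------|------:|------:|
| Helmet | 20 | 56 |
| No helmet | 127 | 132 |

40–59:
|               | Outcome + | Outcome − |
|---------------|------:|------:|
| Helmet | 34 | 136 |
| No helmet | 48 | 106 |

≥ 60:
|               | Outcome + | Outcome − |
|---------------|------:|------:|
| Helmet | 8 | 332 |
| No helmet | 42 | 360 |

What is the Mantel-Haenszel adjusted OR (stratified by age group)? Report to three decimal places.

OR_MH = Σ(aᵢdᵢ/nᵢ) / Σ(bᵢcᵢ/nᵢ), where nᵢ is the stratum total.
Stratum 1 (< 40): n = 335; a·d/n = 20·132/335 = 7.8806; b·c/n = 56·127/335 = 21.2299
Stratum 2 (40–59): n = 324; a·d/n = 34·106/324 = 11.1235; b·c/n = 136·48/324 = 20.1481
Stratum 3 (≥ 60): n = 742; a·d/n = 8·360/742 = 3.8814; b·c/n = 332·42/742 = 18.7925
OR_MH = (7.8806 + 11.1235 + 3.8814) / (21.2299 + 20.1481 + 18.7925) = 22.8855 / 60.1705 = 0.38034

0.380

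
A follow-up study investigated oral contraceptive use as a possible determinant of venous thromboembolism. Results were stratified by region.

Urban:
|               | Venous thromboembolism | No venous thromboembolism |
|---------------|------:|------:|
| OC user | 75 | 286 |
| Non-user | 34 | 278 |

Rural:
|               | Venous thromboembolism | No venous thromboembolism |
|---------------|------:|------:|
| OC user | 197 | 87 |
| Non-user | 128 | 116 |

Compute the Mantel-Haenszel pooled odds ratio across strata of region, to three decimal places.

2.090

OR_MH = Σ(aᵢdᵢ/nᵢ) / Σ(bᵢcᵢ/nᵢ), where nᵢ is the stratum total.
Stratum 1 (Urban): n = 673; a·d/n = 75·278/673 = 30.9807; b·c/n = 286·34/673 = 14.4487
Stratum 2 (Rural): n = 528; a·d/n = 197·116/528 = 43.2803; b·c/n = 87·128/528 = 21.0909
OR_MH = (30.9807 + 43.2803) / (14.4487 + 21.0909) = 74.2610 / 35.5396 = 2.08953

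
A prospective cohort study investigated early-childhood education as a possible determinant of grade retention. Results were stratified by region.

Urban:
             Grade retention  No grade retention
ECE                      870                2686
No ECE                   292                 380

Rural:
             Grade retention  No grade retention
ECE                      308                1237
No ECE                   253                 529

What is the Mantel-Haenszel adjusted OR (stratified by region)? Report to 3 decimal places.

0.463

OR_MH = Σ(aᵢdᵢ/nᵢ) / Σ(bᵢcᵢ/nᵢ), where nᵢ is the stratum total.
Stratum 1 (Urban): n = 4228; a·d/n = 870·380/4228 = 78.1930; b·c/n = 2686·292/4228 = 185.5043
Stratum 2 (Rural): n = 2327; a·d/n = 308·529/2327 = 70.0180; b·c/n = 1237·253/2327 = 134.4912
OR_MH = (78.1930 + 70.0180) / (185.5043 + 134.4912) = 148.2110 / 319.9954 = 0.46317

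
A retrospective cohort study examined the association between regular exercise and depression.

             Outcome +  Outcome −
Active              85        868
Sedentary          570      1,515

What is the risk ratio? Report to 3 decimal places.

Cells: a = 85, b = 868, c = 570, d = 1515.
Risk in exposed = 85/953 = 0.08919; risk in unexposed = 570/2085 = 0.27338.
RR = 0.08919 / 0.27338 = 0.32626
The risk is 67% lower among the exposed than among the unexposed.

0.326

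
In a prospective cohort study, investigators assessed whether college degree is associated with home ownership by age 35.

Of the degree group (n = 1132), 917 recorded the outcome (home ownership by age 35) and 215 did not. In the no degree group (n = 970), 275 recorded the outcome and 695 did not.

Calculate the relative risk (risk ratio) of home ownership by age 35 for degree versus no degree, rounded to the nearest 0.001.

From the description: a = 917, b = 215, c = 275, d = 695.
Risk in exposed = 917/1132 = 0.81007; risk in unexposed = 275/970 = 0.28351.
RR = 0.81007 / 0.28351 = 2.85734
The risk among the exposed is 2.86 times that among the unexposed.

2.857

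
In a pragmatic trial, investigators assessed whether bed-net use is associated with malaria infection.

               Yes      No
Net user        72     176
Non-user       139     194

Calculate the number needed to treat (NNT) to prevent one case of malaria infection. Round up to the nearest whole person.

8

Risk in treated group = 72/248 = 0.29032; risk in control = 139/333 = 0.41742.
Absolute risk reduction = 0.41742 − 0.29032 = 0.12709
NNT = 1 / ARR = 1 / 0.12709 = 7.868 → round up → 8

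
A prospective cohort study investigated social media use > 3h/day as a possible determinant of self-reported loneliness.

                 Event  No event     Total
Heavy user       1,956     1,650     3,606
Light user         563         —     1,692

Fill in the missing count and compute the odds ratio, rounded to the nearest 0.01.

2.38

The missing cell is in the unexposed row: 1692 − 563 = 1129.
So a = 1956, b = 1650, c = 563, d = 1129.
OR = (a·d)/(b·c) = (1956 × 1129) / (1650 × 563) = 2208324 / 928950 = 2.37723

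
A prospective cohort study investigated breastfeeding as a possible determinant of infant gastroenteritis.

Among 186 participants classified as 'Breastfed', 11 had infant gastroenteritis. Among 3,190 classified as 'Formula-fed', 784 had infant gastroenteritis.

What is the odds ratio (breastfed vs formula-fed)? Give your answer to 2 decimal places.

From the description: a = 11, b = 175, c = 784, d = 2406.
OR = (a·d)/(b·c) = (11 × 2406) / (175 × 784) = 26466 / 137200 = 0.19290
Exposure is associated with lower odds of infant gastroenteritis (OR = 0.19 < 1).

0.19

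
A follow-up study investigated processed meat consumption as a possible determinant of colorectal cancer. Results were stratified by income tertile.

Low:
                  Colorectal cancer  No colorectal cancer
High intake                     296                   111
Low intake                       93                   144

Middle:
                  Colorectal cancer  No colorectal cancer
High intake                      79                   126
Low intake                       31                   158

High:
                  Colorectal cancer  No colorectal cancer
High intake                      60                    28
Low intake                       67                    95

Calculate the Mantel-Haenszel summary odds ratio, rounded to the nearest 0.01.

3.61

OR_MH = Σ(aᵢdᵢ/nᵢ) / Σ(bᵢcᵢ/nᵢ), where nᵢ is the stratum total.
Stratum 1 (Low): n = 644; a·d/n = 296·144/644 = 66.1863; b·c/n = 111·93/644 = 16.0295
Stratum 2 (Middle): n = 394; a·d/n = 79·158/394 = 31.6802; b·c/n = 126·31/394 = 9.9137
Stratum 3 (High): n = 250; a·d/n = 60·95/250 = 22.8000; b·c/n = 28·67/250 = 7.5040
OR_MH = (66.1863 + 31.6802 + 22.8000) / (16.0295 + 9.9137 + 7.5040) = 120.6665 / 33.4472 = 3.60767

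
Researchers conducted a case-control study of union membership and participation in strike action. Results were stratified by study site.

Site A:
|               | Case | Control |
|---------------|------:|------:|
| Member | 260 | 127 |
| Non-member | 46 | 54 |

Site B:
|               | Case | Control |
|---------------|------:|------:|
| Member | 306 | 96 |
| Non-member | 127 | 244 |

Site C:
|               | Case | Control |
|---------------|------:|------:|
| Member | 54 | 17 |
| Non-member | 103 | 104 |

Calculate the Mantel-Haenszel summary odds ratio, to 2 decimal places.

4.27

OR_MH = Σ(aᵢdᵢ/nᵢ) / Σ(bᵢcᵢ/nᵢ), where nᵢ is the stratum total.
Stratum 1 (Site A): n = 487; a·d/n = 260·54/487 = 28.8296; b·c/n = 127·46/487 = 11.9959
Stratum 2 (Site B): n = 773; a·d/n = 306·244/773 = 96.5899; b·c/n = 96·127/773 = 15.7723
Stratum 3 (Site C): n = 278; a·d/n = 54·104/278 = 20.2014; b·c/n = 17·103/278 = 6.2986
OR_MH = (28.8296 + 96.5899 + 20.2014) / (11.9959 + 15.7723 + 6.2986) = 145.6209 / 34.0668 = 4.27457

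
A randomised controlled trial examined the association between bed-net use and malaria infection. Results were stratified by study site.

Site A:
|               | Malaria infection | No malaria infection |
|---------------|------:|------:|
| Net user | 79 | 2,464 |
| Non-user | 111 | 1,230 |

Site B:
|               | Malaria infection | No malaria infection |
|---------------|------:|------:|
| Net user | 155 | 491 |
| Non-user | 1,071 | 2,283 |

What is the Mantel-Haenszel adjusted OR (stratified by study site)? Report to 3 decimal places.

OR_MH = Σ(aᵢdᵢ/nᵢ) / Σ(bᵢcᵢ/nᵢ), where nᵢ is the stratum total.
Stratum 1 (Site A): n = 3884; a·d/n = 79·1230/3884 = 25.0180; b·c/n = 2464·111/3884 = 70.4181
Stratum 2 (Site B): n = 4000; a·d/n = 155·2283/4000 = 88.4663; b·c/n = 491·1071/4000 = 131.4652
OR_MH = (25.0180 + 88.4663) / (70.4181 + 131.4652) = 113.4843 / 201.8834 = 0.56213

0.562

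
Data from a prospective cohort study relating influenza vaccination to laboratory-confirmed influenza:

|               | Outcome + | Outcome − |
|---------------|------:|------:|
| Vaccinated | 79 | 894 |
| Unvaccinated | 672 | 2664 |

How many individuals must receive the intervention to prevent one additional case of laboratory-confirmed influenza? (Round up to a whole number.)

Risk in treated group = 79/973 = 0.08119; risk in control = 672/3336 = 0.20144.
Absolute risk reduction = 0.20144 − 0.08119 = 0.12025
NNT = 1 / ARR = 1 / 0.12025 = 8.316 → round up → 9

9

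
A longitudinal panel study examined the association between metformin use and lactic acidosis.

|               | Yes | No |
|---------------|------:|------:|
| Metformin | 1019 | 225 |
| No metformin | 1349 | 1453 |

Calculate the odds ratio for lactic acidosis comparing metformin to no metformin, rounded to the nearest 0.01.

4.88

Cells: a = 1019, b = 225, c = 1349, d = 1453.
OR = (a·d)/(b·c) = (1019 × 1453) / (225 × 1349) = 1480607 / 303525 = 4.87804
The odds of lactic acidosis are about 4.88 times as high in the metformin group.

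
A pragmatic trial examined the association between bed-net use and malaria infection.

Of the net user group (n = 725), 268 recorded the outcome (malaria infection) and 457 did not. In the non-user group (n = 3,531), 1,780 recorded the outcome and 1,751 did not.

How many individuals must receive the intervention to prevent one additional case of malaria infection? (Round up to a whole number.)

8

Risk in treated group = 268/725 = 0.36966; risk in control = 1780/3531 = 0.50411.
Absolute risk reduction = 0.50411 − 0.36966 = 0.13445
NNT = 1 / ARR = 1 / 0.13445 = 7.438 → round up → 8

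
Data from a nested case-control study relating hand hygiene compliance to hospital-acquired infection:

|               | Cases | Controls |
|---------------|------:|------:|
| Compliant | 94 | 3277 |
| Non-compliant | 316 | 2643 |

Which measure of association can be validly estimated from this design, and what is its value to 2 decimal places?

0.24

Cells: a = 94, b = 3277, c = 316, d = 2643.
This is a nested case-control study: participants were sampled on outcome status, so risks in the source population cannot be estimated directly — relative risk is not valid here. The odds ratio is the appropriate measure.
OR = (a·d)/(b·c) = (94 × 2643) / (3277 × 316) = 248442 / 1035532 = 0.23992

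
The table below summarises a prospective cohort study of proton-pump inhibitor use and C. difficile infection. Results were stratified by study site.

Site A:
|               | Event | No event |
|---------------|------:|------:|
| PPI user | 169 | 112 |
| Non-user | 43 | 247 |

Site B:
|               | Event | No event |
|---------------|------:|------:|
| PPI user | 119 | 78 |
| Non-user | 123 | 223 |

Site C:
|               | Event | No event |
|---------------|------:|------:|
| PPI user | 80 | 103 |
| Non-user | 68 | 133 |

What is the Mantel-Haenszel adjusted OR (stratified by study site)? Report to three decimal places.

OR_MH = Σ(aᵢdᵢ/nᵢ) / Σ(bᵢcᵢ/nᵢ), where nᵢ is the stratum total.
Stratum 1 (Site A): n = 571; a·d/n = 169·247/571 = 73.1051; b·c/n = 112·43/571 = 8.4343
Stratum 2 (Site B): n = 543; a·d/n = 119·223/543 = 48.8711; b·c/n = 78·123/543 = 17.6685
Stratum 3 (Site C): n = 384; a·d/n = 80·133/384 = 27.7083; b·c/n = 103·68/384 = 18.2396
OR_MH = (73.1051 + 48.8711 + 27.7083) / (8.4343 + 17.6685 + 18.2396) = 149.6845 / 44.3424 = 3.37565

3.376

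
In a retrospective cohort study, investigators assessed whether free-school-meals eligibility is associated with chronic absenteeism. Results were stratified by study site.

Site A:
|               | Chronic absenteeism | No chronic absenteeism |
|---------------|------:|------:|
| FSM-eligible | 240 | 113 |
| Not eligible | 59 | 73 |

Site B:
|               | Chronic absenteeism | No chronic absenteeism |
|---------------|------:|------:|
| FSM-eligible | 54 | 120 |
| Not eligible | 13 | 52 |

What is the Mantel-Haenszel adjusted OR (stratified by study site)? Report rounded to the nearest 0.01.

OR_MH = Σ(aᵢdᵢ/nᵢ) / Σ(bᵢcᵢ/nᵢ), where nᵢ is the stratum total.
Stratum 1 (Site A): n = 485; a·d/n = 240·73/485 = 36.1237; b·c/n = 113·59/485 = 13.7464
Stratum 2 (Site B): n = 239; a·d/n = 54·52/239 = 11.7490; b·c/n = 120·13/239 = 6.5272
OR_MH = (36.1237 + 11.7490) / (13.7464 + 6.5272) = 47.8727 / 20.2736 = 2.36133

2.36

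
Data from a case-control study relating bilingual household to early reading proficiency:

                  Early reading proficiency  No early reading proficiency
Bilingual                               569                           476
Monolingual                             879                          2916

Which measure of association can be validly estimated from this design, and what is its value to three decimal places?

3.966

Cells: a = 569, b = 476, c = 879, d = 2916.
This is a case-control study: participants were sampled on outcome status, so risks in the source population cannot be estimated directly — relative risk is not valid here. The odds ratio is the appropriate measure.
OR = (a·d)/(b·c) = (569 × 2916) / (476 × 879) = 1659204 / 418404 = 3.96555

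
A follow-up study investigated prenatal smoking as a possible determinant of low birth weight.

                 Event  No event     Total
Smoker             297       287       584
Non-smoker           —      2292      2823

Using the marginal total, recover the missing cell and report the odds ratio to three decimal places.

4.467

The missing cell is in the unexposed row: 2823 − 2292 = 531.
So a = 297, b = 287, c = 531, d = 2292.
OR = (a·d)/(b·c) = (297 × 2292) / (287 × 531) = 680724 / 152397 = 4.46678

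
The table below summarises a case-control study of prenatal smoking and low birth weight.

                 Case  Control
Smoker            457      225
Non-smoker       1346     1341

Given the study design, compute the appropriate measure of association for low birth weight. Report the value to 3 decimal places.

2.024

Cells: a = 457, b = 225, c = 1346, d = 1341.
This is a case-control study: participants were sampled on outcome status, so risks in the source population cannot be estimated directly — relative risk is not valid here. The odds ratio is the appropriate measure.
OR = (a·d)/(b·c) = (457 × 1341) / (225 × 1346) = 612837 / 302850 = 2.02357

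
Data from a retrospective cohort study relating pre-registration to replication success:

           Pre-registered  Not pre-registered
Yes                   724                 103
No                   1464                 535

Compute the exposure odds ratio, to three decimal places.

Reading the table with exposure as columns: a = 724 (Pre-registered, case), b = 1464 (Pre-registered, non-case), c = 103 (Not pre-registered, case), d = 535.
OR = (a·d)/(b·c) = (724 × 535) / (1464 × 103) = 387340 / 150792 = 2.56870
The odds of replication success are about 2.57 times as high in the pre-registered group.

2.569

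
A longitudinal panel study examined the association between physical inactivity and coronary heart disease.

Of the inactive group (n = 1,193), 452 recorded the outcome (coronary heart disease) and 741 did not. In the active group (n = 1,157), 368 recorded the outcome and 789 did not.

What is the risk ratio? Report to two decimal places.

1.19

From the description: a = 452, b = 741, c = 368, d = 789.
Risk in exposed = 452/1193 = 0.37888; risk in unexposed = 368/1157 = 0.31806.
RR = 0.37888 / 0.31806 = 1.19120
The risk among the exposed is 1.19 times that among the unexposed.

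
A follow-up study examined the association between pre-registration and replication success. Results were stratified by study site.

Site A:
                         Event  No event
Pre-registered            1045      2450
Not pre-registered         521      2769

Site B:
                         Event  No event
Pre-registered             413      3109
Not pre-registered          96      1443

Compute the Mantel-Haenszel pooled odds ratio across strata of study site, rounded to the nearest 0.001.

2.202

OR_MH = Σ(aᵢdᵢ/nᵢ) / Σ(bᵢcᵢ/nᵢ), where nᵢ is the stratum total.
Stratum 1 (Site A): n = 6785; a·d/n = 1045·2769/6785 = 426.4709; b·c/n = 2450·521/6785 = 188.1282
Stratum 2 (Site B): n = 5061; a·d/n = 413·1443/5061 = 117.7552; b·c/n = 3109·96/5061 = 58.9733
OR_MH = (426.4709 + 117.7552) / (188.1282 + 58.9733) = 544.2261 / 247.1015 = 2.20244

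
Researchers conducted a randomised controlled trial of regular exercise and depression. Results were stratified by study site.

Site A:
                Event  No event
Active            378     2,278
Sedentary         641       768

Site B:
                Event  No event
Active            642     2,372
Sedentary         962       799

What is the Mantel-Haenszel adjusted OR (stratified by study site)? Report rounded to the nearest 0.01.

OR_MH = Σ(aᵢdᵢ/nᵢ) / Σ(bᵢcᵢ/nᵢ), where nᵢ is the stratum total.
Stratum 1 (Site A): n = 4065; a·d/n = 378·768/4065 = 71.4155; b·c/n = 2278·641/4065 = 359.2123
Stratum 2 (Site B): n = 4775; a·d/n = 642·799/4775 = 107.4258; b·c/n = 2372·962/4775 = 477.8773
OR_MH = (71.4155 + 107.4258) / (359.2123 + 477.8773) = 178.8413 / 837.0896 = 0.21365

0.21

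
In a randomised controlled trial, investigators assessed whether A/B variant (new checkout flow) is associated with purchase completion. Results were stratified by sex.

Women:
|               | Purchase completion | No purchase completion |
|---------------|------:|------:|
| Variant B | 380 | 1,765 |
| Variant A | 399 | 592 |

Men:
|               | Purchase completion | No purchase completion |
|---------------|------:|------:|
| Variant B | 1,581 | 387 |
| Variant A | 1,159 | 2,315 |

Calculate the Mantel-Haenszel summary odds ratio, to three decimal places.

OR_MH = Σ(aᵢdᵢ/nᵢ) / Σ(bᵢcᵢ/nᵢ), where nᵢ is the stratum total.
Stratum 1 (Women): n = 3136; a·d/n = 380·592/3136 = 71.7347; b·c/n = 1765·399/3136 = 224.5647
Stratum 2 (Men): n = 5442; a·d/n = 1581·2315/5442 = 672.5496; b·c/n = 387·1159/5442 = 82.4206
OR_MH = (71.7347 + 672.5496) / (224.5647 + 82.4206) = 744.2843 / 306.9853 = 2.42449

2.424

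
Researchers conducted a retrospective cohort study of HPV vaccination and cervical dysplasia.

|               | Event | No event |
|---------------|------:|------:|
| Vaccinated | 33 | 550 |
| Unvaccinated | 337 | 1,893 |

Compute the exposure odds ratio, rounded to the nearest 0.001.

Cells: a = 33, b = 550, c = 337, d = 1893.
OR = (a·d)/(b·c) = (33 × 1893) / (550 × 337) = 62469 / 185350 = 0.33703
Exposure is associated with lower odds of cervical dysplasia (OR = 0.34 < 1).

0.337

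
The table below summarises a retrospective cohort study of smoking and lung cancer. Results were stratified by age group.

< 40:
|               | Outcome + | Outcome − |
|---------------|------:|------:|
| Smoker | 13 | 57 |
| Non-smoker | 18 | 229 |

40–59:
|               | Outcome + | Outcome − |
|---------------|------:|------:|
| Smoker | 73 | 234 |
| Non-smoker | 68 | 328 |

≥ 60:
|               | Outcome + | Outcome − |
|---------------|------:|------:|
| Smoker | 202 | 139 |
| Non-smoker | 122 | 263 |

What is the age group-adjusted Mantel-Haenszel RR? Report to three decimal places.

RR_MH = Σ(aᵢ·n₀ᵢ/nᵢ) / Σ(cᵢ·n₁ᵢ/nᵢ), with n₁ᵢ = aᵢ+bᵢ (exposed), n₀ᵢ = cᵢ+dᵢ (unexposed), nᵢ = n₁ᵢ+n₀ᵢ.
Stratum 1 (< 40): n₁ = 70, n₀ = 247, n = 317; a·n₀/n = 13·247/317 = 10.1293; c·n₁/n = 18·70/317 = 3.9748
Stratum 2 (40–59): n₁ = 307, n₀ = 396, n = 703; a·n₀/n = 73·396/703 = 41.1209; c·n₁/n = 68·307/703 = 29.6956
Stratum 3 (≥ 60): n₁ = 341, n₀ = 385, n = 726; a·n₀/n = 202·385/726 = 107.1212; c·n₁/n = 122·341/726 = 57.3030
RR_MH = (10.1293 + 41.1209 + 107.1212) / (3.9748 + 29.6956 + 57.3030) = 158.3715 / 90.9734 = 1.74085

1.741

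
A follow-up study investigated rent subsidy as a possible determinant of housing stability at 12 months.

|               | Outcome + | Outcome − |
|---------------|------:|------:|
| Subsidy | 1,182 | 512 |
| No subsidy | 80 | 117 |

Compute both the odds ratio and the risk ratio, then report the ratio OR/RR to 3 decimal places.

1.965

Cells: a = 1182, b = 512, c = 80, d = 117.
OR = (1182·117)/(512·80) = 138294/40960 = 3.37632
Risk in exposed = 1182/1694 = 0.69776; risk in unexposed = 80/197 = 0.40609; RR = 1.71823
OR/RR = 3.37632 / 1.71823 = 1.96500
The outcome is not rare, so the OR lies further from 1 than the RR.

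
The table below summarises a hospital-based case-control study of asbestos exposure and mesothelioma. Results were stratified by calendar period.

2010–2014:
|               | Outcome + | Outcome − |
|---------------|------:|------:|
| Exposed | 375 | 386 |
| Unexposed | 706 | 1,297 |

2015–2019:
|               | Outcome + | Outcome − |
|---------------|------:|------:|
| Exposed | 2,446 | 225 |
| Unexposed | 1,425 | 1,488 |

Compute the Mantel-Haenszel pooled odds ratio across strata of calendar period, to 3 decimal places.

OR_MH = Σ(aᵢdᵢ/nᵢ) / Σ(bᵢcᵢ/nᵢ), where nᵢ is the stratum total.
Stratum 1 (2010–2014): n = 2764; a·d/n = 375·1297/2764 = 175.9678; b·c/n = 386·706/2764 = 98.5948
Stratum 2 (2015–2019): n = 5584; a·d/n = 2446·1488/5584 = 651.7994; b·c/n = 225·1425/5584 = 57.4185
OR_MH = (175.9678 + 651.7994) / (98.5948 + 57.4185) = 827.7672 / 156.0133 = 5.30575

5.306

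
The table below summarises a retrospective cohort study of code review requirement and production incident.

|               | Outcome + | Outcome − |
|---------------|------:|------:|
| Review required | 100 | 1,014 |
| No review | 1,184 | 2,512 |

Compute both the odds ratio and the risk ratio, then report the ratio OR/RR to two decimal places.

0.75

Cells: a = 100, b = 1014, c = 1184, d = 2512.
OR = (100·2512)/(1014·1184) = 251200/1200576 = 0.20923
Risk in exposed = 100/1114 = 0.08977; risk in unexposed = 1184/3696 = 0.32035; RR = 0.28022
OR/RR = 0.20923 / 0.28022 = 0.74668
The outcome is not rare, so the OR lies further from 1 than the RR.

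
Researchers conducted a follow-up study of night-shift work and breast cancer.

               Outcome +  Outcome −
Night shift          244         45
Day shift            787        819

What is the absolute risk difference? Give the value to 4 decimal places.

0.3543

Cells: a = 244, b = 45, c = 787, d = 819.
Risk in exposed = 244/289 = 0.844291; risk in unexposed = 787/1606 = 0.490037.
Risk difference = 0.844291 − 0.490037 = 0.354253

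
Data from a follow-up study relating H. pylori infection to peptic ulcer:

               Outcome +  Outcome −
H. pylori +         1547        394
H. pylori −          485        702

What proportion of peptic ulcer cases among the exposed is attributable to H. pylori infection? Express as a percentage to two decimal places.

48.73

Cells: a = 1547, b = 394, c = 485, d = 702.
Risk in exposed = 1547/1941 = 0.79701; risk in unexposed = 485/1187 = 0.40859.
RR = 0.79701/0.40859 = 1.95062
AR% = (RR − 1)/RR × 100 = (1.95062 − 1)/1.95062 × 100 = 48.7344%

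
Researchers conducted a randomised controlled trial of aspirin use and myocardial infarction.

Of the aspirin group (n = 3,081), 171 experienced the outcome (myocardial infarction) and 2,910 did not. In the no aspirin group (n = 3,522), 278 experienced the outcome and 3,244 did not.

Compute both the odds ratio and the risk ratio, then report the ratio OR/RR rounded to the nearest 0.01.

From the description: a = 171, b = 2910, c = 278, d = 3244.
OR = (171·3244)/(2910·278) = 554724/808980 = 0.68571
Risk in exposed = 171/3081 = 0.05550; risk in unexposed = 278/3522 = 0.07893; RR = 0.70315
OR/RR = 0.68571 / 0.70315 = 0.97519
The outcome is rare in both groups, so OR ≈ RR (ratio near 1).

0.98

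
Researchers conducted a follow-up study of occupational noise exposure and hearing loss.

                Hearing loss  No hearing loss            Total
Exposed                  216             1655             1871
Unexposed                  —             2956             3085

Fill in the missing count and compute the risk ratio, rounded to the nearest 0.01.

The missing cell is in the unexposed row: 3085 − 2956 = 129.
So a = 216, b = 1655, c = 129, d = 2956.
RR = [a/(a+b)] / [c/(c+d)] = (216/1871) / (129/3085) = 0.11545/0.04182 = 2.76087

2.76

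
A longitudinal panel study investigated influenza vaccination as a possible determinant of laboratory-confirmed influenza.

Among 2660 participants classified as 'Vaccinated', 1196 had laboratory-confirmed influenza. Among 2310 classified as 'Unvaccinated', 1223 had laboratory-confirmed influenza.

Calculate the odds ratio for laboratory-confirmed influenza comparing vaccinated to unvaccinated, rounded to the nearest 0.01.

0.73

From the description: a = 1196, b = 1464, c = 1223, d = 1087.
OR = (a·d)/(b·c) = (1196 × 1087) / (1464 × 1223) = 1300052 / 1790472 = 0.72609
Exposure is associated with lower odds of laboratory-confirmed influenza (OR = 0.73 < 1).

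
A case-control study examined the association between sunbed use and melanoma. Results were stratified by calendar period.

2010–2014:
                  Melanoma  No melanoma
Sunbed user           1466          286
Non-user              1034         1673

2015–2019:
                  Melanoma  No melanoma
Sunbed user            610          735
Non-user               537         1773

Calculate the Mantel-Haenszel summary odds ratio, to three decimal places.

4.853

OR_MH = Σ(aᵢdᵢ/nᵢ) / Σ(bᵢcᵢ/nᵢ), where nᵢ is the stratum total.
Stratum 1 (2010–2014): n = 4459; a·d/n = 1466·1673/4459 = 550.0377; b·c/n = 286·1034/4459 = 66.3207
Stratum 2 (2015–2019): n = 3655; a·d/n = 610·1773/3655 = 295.9042; b·c/n = 735·537/3655 = 107.9877
OR_MH = (550.0377 + 295.9042) / (66.3207 + 107.9877) = 845.9419 / 174.3084 = 4.85313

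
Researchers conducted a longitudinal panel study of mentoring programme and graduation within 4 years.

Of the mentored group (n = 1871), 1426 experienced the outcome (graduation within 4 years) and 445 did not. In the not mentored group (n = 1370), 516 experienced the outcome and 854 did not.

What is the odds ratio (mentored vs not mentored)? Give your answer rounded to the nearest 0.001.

5.304

From the description: a = 1426, b = 445, c = 516, d = 854.
OR = (a·d)/(b·c) = (1426 × 854) / (445 × 516) = 1217804 / 229620 = 5.30356
The odds of graduation within 4 years are about 5.30 times as high in the mentored group.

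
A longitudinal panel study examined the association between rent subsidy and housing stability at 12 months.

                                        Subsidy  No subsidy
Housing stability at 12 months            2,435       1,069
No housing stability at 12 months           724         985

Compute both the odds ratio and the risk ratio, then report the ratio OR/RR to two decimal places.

Reading the table with exposure as columns: a = 2435 (Subsidy, case), b = 724 (Subsidy, non-case), c = 1069 (No subsidy, case), d = 985.
OR = (2435·985)/(724·1069) = 2398475/773956 = 3.09898
Risk in exposed = 2435/3159 = 0.77081; risk in unexposed = 1069/2054 = 0.52045; RR = 1.48106
OR/RR = 3.09898 / 1.48106 = 2.09241
The outcome is not rare, so the OR lies further from 1 than the RR.

2.09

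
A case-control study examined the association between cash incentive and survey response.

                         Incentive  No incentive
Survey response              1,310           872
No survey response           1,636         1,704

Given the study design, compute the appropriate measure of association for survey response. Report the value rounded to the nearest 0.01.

Reading the table with exposure as columns: a = 1310 (Incentive, case), b = 1636 (Incentive, non-case), c = 872 (No incentive, case), d = 1704.
This is a case-control study: participants were sampled on outcome status, so risks in the source population cannot be estimated directly — relative risk is not valid here. The odds ratio is the appropriate measure.
OR = (a·d)/(b·c) = (1310 × 1704) / (1636 × 872) = 2232240 / 1426592 = 1.56474

1.56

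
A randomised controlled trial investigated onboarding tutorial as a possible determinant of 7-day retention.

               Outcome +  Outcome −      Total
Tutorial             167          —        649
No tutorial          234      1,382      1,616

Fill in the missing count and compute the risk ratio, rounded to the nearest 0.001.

The missing cell is in the exposed row: 649 − 167 = 482.
So a = 167, b = 482, c = 234, d = 1382.
RR = [a/(a+b)] / [c/(c+d)] = (167/649) / (234/1616) = 0.25732/0.14480 = 1.77704

1.777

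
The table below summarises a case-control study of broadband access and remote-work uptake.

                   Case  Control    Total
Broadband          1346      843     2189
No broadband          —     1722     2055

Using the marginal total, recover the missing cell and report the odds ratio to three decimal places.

The missing cell is in the unexposed row: 2055 − 1722 = 333.
So a = 1346, b = 843, c = 333, d = 1722.
OR = (a·d)/(b·c) = (1346 × 1722) / (843 × 333) = 2317812 / 280719 = 8.25670

8.257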